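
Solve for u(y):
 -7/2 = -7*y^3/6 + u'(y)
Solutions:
 u(y) = C1 + 7*y^4/24 - 7*y/2


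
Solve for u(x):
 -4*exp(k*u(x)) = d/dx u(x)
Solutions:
 u(x) = Piecewise((log(1/(C1*k + 4*k*x))/k, Ne(k, 0)), (nan, True))
 u(x) = Piecewise((C1 - 4*x, Eq(k, 0)), (nan, True))


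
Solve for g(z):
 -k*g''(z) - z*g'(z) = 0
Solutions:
 g(z) = C1 + C2*sqrt(k)*erf(sqrt(2)*z*sqrt(1/k)/2)


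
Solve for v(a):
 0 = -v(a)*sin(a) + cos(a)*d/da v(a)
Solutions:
 v(a) = C1/cos(a)


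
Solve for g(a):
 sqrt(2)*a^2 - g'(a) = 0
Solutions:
 g(a) = C1 + sqrt(2)*a^3/3


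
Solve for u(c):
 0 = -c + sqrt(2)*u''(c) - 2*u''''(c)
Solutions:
 u(c) = C1 + C2*c + C3*exp(-2^(3/4)*c/2) + C4*exp(2^(3/4)*c/2) + sqrt(2)*c^3/12


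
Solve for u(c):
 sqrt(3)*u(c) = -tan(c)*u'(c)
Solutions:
 u(c) = C1/sin(c)^(sqrt(3))


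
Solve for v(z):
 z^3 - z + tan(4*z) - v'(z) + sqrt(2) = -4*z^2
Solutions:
 v(z) = C1 + z^4/4 + 4*z^3/3 - z^2/2 + sqrt(2)*z - log(cos(4*z))/4


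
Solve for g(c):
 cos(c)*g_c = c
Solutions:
 g(c) = C1 + Integral(c/cos(c), c)


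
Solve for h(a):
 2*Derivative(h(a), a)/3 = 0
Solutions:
 h(a) = C1


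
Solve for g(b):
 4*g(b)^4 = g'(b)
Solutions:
 g(b) = (-1/(C1 + 12*b))^(1/3)
 g(b) = (-1/(C1 + 4*b))^(1/3)*(-3^(2/3) - 3*3^(1/6)*I)/6
 g(b) = (-1/(C1 + 4*b))^(1/3)*(-3^(2/3) + 3*3^(1/6)*I)/6


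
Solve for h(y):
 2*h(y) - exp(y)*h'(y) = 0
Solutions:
 h(y) = C1*exp(-2*exp(-y))


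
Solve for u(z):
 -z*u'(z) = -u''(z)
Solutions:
 u(z) = C1 + C2*erfi(sqrt(2)*z/2)


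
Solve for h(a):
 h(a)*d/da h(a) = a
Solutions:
 h(a) = -sqrt(C1 + a^2)
 h(a) = sqrt(C1 + a^2)


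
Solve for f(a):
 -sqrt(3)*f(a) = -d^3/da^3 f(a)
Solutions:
 f(a) = C3*exp(3^(1/6)*a) + (C1*sin(3^(2/3)*a/2) + C2*cos(3^(2/3)*a/2))*exp(-3^(1/6)*a/2)


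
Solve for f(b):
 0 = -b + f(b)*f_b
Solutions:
 f(b) = -sqrt(C1 + b^2)
 f(b) = sqrt(C1 + b^2)


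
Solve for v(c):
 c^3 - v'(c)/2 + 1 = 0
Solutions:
 v(c) = C1 + c^4/2 + 2*c


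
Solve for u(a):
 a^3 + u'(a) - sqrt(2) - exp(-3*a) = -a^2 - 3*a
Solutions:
 u(a) = C1 - a^4/4 - a^3/3 - 3*a^2/2 + sqrt(2)*a - exp(-3*a)/3


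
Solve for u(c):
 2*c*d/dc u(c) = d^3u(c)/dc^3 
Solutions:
 u(c) = C1 + Integral(C2*airyai(2^(1/3)*c) + C3*airybi(2^(1/3)*c), c)


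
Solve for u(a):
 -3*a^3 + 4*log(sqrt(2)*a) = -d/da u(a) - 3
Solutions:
 u(a) = C1 + 3*a^4/4 - 4*a*log(a) - a*log(4) + a


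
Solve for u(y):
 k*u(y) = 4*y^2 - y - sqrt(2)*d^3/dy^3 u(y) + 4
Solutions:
 u(y) = C1*exp(2^(5/6)*y*(-k)^(1/3)/2) + C2*exp(2^(5/6)*y*(-k)^(1/3)*(-1 + sqrt(3)*I)/4) + C3*exp(-2^(5/6)*y*(-k)^(1/3)*(1 + sqrt(3)*I)/4) + 4*y^2/k - y/k + 4/k


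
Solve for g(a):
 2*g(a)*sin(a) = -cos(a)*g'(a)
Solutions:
 g(a) = C1*cos(a)^2


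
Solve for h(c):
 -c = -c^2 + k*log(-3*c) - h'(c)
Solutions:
 h(c) = C1 - c^3/3 + c^2/2 + c*k*log(-c) + c*k*(-1 + log(3))


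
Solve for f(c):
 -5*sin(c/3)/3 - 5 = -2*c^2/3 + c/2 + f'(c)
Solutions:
 f(c) = C1 + 2*c^3/9 - c^2/4 - 5*c + 5*cos(c/3)


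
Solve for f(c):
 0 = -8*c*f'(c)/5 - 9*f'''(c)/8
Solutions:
 f(c) = C1 + Integral(C2*airyai(-4*75^(1/3)*c/15) + C3*airybi(-4*75^(1/3)*c/15), c)


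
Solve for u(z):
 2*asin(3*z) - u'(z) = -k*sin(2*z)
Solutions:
 u(z) = C1 - k*cos(2*z)/2 + 2*z*asin(3*z) + 2*sqrt(1 - 9*z^2)/3


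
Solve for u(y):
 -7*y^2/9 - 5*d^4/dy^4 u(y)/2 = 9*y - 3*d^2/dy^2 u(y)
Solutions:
 u(y) = C1 + C2*y + C3*exp(-sqrt(30)*y/5) + C4*exp(sqrt(30)*y/5) + 7*y^4/324 + y^3/2 + 35*y^2/162


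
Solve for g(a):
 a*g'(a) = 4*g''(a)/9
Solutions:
 g(a) = C1 + C2*erfi(3*sqrt(2)*a/4)


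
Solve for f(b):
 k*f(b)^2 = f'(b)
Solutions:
 f(b) = -1/(C1 + b*k)


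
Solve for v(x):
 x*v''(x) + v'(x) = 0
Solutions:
 v(x) = C1 + C2*log(x)


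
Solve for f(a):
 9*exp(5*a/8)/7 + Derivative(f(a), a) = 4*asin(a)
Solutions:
 f(a) = C1 + 4*a*asin(a) + 4*sqrt(1 - a^2) - 72*exp(5*a/8)/35


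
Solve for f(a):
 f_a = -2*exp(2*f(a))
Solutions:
 f(a) = log(-sqrt(-1/(C1 - 2*a))) - log(2)/2
 f(a) = log(-1/(C1 - 2*a))/2 - log(2)/2


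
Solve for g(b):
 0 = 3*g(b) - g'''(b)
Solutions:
 g(b) = C3*exp(3^(1/3)*b) + (C1*sin(3^(5/6)*b/2) + C2*cos(3^(5/6)*b/2))*exp(-3^(1/3)*b/2)


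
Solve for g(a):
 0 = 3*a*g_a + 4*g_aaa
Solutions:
 g(a) = C1 + Integral(C2*airyai(-6^(1/3)*a/2) + C3*airybi(-6^(1/3)*a/2), a)


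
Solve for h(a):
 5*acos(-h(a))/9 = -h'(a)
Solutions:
 Integral(1/acos(-_y), (_y, h(a))) = C1 - 5*a/9


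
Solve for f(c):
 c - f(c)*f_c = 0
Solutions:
 f(c) = -sqrt(C1 + c^2)
 f(c) = sqrt(C1 + c^2)


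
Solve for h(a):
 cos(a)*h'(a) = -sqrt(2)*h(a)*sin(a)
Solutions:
 h(a) = C1*cos(a)^(sqrt(2))


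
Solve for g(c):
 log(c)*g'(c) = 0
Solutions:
 g(c) = C1


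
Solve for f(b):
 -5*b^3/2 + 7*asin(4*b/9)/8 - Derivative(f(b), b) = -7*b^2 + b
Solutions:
 f(b) = C1 - 5*b^4/8 + 7*b^3/3 - b^2/2 + 7*b*asin(4*b/9)/8 + 7*sqrt(81 - 16*b^2)/32


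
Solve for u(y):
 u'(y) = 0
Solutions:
 u(y) = C1


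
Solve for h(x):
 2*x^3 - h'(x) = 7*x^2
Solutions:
 h(x) = C1 + x^4/2 - 7*x^3/3


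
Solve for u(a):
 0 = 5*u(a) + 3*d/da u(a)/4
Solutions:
 u(a) = C1*exp(-20*a/3)


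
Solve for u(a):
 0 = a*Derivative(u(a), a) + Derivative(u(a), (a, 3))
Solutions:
 u(a) = C1 + Integral(C2*airyai(-a) + C3*airybi(-a), a)


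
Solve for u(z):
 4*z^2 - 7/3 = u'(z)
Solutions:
 u(z) = C1 + 4*z^3/3 - 7*z/3


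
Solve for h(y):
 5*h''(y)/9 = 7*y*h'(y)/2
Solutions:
 h(y) = C1 + C2*erfi(3*sqrt(35)*y/10)


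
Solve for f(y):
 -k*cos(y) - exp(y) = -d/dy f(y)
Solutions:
 f(y) = C1 + k*sin(y) + exp(y)


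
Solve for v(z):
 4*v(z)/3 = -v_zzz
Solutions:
 v(z) = C3*exp(-6^(2/3)*z/3) + (C1*sin(2^(2/3)*3^(1/6)*z/2) + C2*cos(2^(2/3)*3^(1/6)*z/2))*exp(6^(2/3)*z/6)


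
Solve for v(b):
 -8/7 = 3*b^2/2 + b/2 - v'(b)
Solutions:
 v(b) = C1 + b^3/2 + b^2/4 + 8*b/7


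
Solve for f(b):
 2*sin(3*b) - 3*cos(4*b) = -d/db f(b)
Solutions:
 f(b) = C1 + 3*sin(4*b)/4 + 2*cos(3*b)/3


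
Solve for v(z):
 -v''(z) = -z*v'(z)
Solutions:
 v(z) = C1 + C2*erfi(sqrt(2)*z/2)


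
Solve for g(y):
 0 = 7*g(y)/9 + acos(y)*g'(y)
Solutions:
 g(y) = C1*exp(-7*Integral(1/acos(y), y)/9)


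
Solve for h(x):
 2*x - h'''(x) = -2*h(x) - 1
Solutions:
 h(x) = C3*exp(2^(1/3)*x) - x + (C1*sin(2^(1/3)*sqrt(3)*x/2) + C2*cos(2^(1/3)*sqrt(3)*x/2))*exp(-2^(1/3)*x/2) - 1/2


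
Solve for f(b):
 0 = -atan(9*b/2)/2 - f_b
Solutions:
 f(b) = C1 - b*atan(9*b/2)/2 + log(81*b^2 + 4)/18


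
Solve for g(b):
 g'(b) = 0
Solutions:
 g(b) = C1


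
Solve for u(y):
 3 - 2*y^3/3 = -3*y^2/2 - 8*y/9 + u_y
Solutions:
 u(y) = C1 - y^4/6 + y^3/2 + 4*y^2/9 + 3*y


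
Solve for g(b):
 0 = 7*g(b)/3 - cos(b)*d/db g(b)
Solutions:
 g(b) = C1*(sin(b) + 1)^(7/6)/(sin(b) - 1)^(7/6)


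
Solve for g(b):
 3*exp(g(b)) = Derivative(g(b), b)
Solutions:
 g(b) = log(-1/(C1 + 3*b))


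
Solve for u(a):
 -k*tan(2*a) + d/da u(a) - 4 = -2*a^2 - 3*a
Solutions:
 u(a) = C1 - 2*a^3/3 - 3*a^2/2 + 4*a - k*log(cos(2*a))/2


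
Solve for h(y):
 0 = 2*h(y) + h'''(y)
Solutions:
 h(y) = C3*exp(-2^(1/3)*y) + (C1*sin(2^(1/3)*sqrt(3)*y/2) + C2*cos(2^(1/3)*sqrt(3)*y/2))*exp(2^(1/3)*y/2)


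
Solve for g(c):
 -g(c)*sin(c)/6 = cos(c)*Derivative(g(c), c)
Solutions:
 g(c) = C1*cos(c)^(1/6)


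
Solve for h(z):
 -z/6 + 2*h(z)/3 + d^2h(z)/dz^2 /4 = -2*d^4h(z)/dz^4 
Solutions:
 h(z) = z/4 + (C1*sin(3^(3/4)*z*cos(atan(sqrt(759)/3)/2)/3) + C2*cos(3^(3/4)*z*cos(atan(sqrt(759)/3)/2)/3))*exp(-3^(3/4)*z*sin(atan(sqrt(759)/3)/2)/3) + (C3*sin(3^(3/4)*z*cos(atan(sqrt(759)/3)/2)/3) + C4*cos(3^(3/4)*z*cos(atan(sqrt(759)/3)/2)/3))*exp(3^(3/4)*z*sin(atan(sqrt(759)/3)/2)/3)


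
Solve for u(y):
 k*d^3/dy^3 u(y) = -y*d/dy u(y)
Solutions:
 u(y) = C1 + Integral(C2*airyai(y*(-1/k)^(1/3)) + C3*airybi(y*(-1/k)^(1/3)), y)


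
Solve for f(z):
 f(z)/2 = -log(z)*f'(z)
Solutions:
 f(z) = C1*exp(-li(z)/2)


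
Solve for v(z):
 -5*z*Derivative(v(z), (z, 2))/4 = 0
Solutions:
 v(z) = C1 + C2*z


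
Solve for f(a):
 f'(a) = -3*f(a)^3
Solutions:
 f(a) = -sqrt(2)*sqrt(-1/(C1 - 3*a))/2
 f(a) = sqrt(2)*sqrt(-1/(C1 - 3*a))/2


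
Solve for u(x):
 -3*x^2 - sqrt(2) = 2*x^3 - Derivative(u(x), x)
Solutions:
 u(x) = C1 + x^4/2 + x^3 + sqrt(2)*x


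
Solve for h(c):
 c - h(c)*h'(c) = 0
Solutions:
 h(c) = -sqrt(C1 + c^2)
 h(c) = sqrt(C1 + c^2)


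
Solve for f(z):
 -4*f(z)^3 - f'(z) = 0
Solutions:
 f(z) = -sqrt(2)*sqrt(-1/(C1 - 4*z))/2
 f(z) = sqrt(2)*sqrt(-1/(C1 - 4*z))/2


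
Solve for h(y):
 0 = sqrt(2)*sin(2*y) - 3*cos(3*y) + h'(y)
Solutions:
 h(y) = C1 + sin(3*y) + sqrt(2)*cos(2*y)/2


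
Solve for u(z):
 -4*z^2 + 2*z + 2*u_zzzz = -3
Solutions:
 u(z) = C1 + C2*z + C3*z^2 + C4*z^3 + z^6/180 - z^5/120 - z^4/16


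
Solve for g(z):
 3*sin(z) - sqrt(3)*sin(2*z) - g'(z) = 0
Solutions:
 g(z) = C1 - 3*cos(z) + sqrt(3)*cos(2*z)/2


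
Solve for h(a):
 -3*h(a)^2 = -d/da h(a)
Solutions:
 h(a) = -1/(C1 + 3*a)


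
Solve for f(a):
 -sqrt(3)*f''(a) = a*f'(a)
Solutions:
 f(a) = C1 + C2*erf(sqrt(2)*3^(3/4)*a/6)


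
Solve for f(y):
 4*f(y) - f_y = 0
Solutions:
 f(y) = C1*exp(4*y)


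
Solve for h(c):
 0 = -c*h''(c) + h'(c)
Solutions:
 h(c) = C1 + C2*c^2


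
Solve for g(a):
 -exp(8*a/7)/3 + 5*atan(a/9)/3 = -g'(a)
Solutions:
 g(a) = C1 - 5*a*atan(a/9)/3 + 7*exp(8*a/7)/24 + 15*log(a^2 + 81)/2


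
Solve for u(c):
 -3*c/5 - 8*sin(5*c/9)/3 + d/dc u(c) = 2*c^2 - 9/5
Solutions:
 u(c) = C1 + 2*c^3/3 + 3*c^2/10 - 9*c/5 - 24*cos(5*c/9)/5


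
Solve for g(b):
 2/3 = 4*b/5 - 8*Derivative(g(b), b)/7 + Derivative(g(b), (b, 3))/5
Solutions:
 g(b) = C1 + C2*exp(-2*sqrt(70)*b/7) + C3*exp(2*sqrt(70)*b/7) + 7*b^2/20 - 7*b/12


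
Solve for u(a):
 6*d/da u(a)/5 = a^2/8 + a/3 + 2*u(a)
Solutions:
 u(a) = C1*exp(5*a/3) - a^2/16 - 29*a/120 - 29/200


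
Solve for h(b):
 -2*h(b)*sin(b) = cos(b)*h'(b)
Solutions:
 h(b) = C1*cos(b)^2


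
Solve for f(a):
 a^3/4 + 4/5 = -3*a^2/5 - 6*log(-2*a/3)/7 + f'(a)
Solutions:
 f(a) = C1 + a^4/16 + a^3/5 + 6*a*log(-a)/7 + 2*a*(-15*log(3) - 1 + 15*log(2))/35


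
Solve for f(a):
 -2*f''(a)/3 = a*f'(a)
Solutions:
 f(a) = C1 + C2*erf(sqrt(3)*a/2)


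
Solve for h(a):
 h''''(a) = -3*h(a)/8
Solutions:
 h(a) = (C1*sin(2^(3/4)*3^(1/4)*a/4) + C2*cos(2^(3/4)*3^(1/4)*a/4))*exp(-2^(3/4)*3^(1/4)*a/4) + (C3*sin(2^(3/4)*3^(1/4)*a/4) + C4*cos(2^(3/4)*3^(1/4)*a/4))*exp(2^(3/4)*3^(1/4)*a/4)


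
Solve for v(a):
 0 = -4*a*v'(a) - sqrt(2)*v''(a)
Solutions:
 v(a) = C1 + C2*erf(2^(1/4)*a)


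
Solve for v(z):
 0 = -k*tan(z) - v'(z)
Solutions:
 v(z) = C1 + k*log(cos(z))


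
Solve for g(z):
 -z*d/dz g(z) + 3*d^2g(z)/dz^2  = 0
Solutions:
 g(z) = C1 + C2*erfi(sqrt(6)*z/6)


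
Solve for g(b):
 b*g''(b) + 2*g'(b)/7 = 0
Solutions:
 g(b) = C1 + C2*b^(5/7)


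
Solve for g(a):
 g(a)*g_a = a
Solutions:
 g(a) = -sqrt(C1 + a^2)
 g(a) = sqrt(C1 + a^2)


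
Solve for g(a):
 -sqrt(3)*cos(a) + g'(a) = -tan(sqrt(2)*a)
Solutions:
 g(a) = C1 + sqrt(2)*log(cos(sqrt(2)*a))/2 + sqrt(3)*sin(a)


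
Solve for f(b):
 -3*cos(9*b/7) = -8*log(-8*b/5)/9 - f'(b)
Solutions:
 f(b) = C1 - 8*b*log(-b)/9 - 8*b*log(2)/3 + 8*b/9 + 8*b*log(5)/9 + 7*sin(9*b/7)/3


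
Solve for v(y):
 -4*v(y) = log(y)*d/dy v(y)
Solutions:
 v(y) = C1*exp(-4*li(y))


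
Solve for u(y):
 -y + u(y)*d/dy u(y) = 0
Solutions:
 u(y) = -sqrt(C1 + y^2)
 u(y) = sqrt(C1 + y^2)


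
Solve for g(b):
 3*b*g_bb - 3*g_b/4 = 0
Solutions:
 g(b) = C1 + C2*b^(5/4)


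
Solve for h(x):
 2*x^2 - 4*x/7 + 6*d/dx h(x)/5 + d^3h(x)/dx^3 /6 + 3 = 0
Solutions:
 h(x) = C1 + C2*sin(6*sqrt(5)*x/5) + C3*cos(6*sqrt(5)*x/5) - 5*x^3/9 + 5*x^2/21 - 55*x/27


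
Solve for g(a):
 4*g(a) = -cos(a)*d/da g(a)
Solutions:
 g(a) = C1*(sin(a)^2 - 2*sin(a) + 1)/(sin(a)^2 + 2*sin(a) + 1)


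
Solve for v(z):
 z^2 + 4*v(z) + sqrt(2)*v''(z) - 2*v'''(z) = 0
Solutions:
 v(z) = C1*exp(z*(-18*(sqrt(2)/108 + 1 + sqrt(2)*sqrt(-1 + (sqrt(2) + 108)^2/2)/108)^(1/3) - 1/(sqrt(2)/108 + 1 + sqrt(2)*sqrt(-1 + (sqrt(2) + 108)^2/2)/108)^(1/3) + 6*sqrt(2))/36)*sin(sqrt(3)*z*(-18*(sqrt(2)/108 + 1 + sqrt(2)*sqrt(-1 + 1458*(-2 - sqrt(2)/54)^2)/108)^(1/3) + (sqrt(2)/108 + 1 + sqrt(2)*sqrt(-1 + 1458*(-2 - sqrt(2)/54)^2)/108)^(-1/3))/36) + C2*exp(z*(-18*(sqrt(2)/108 + 1 + sqrt(2)*sqrt(-1 + (sqrt(2) + 108)^2/2)/108)^(1/3) - 1/(sqrt(2)/108 + 1 + sqrt(2)*sqrt(-1 + (sqrt(2) + 108)^2/2)/108)^(1/3) + 6*sqrt(2))/36)*cos(sqrt(3)*z*(-18*(sqrt(2)/108 + 1 + sqrt(2)*sqrt(-1 + 1458*(-2 - sqrt(2)/54)^2)/108)^(1/3) + (sqrt(2)/108 + 1 + sqrt(2)*sqrt(-1 + 1458*(-2 - sqrt(2)/54)^2)/108)^(-1/3))/36) + C3*exp(z*(1/(18*(sqrt(2)/108 + 1 + sqrt(2)*sqrt(-1 + (sqrt(2) + 108)^2/2)/108)^(1/3)) + sqrt(2)/6 + (sqrt(2)/108 + 1 + sqrt(2)*sqrt(-1 + (sqrt(2) + 108)^2/2)/108)^(1/3))) - z^2/4 + sqrt(2)/8


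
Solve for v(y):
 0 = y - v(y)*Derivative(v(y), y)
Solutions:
 v(y) = -sqrt(C1 + y^2)
 v(y) = sqrt(C1 + y^2)


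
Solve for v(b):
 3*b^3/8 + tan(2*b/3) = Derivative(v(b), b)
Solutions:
 v(b) = C1 + 3*b^4/32 - 3*log(cos(2*b/3))/2


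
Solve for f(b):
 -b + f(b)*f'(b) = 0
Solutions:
 f(b) = -sqrt(C1 + b^2)
 f(b) = sqrt(C1 + b^2)


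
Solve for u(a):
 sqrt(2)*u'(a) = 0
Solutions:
 u(a) = C1


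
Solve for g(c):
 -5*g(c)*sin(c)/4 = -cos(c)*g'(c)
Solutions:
 g(c) = C1/cos(c)^(5/4)


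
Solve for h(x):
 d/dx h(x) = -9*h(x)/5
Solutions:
 h(x) = C1*exp(-9*x/5)


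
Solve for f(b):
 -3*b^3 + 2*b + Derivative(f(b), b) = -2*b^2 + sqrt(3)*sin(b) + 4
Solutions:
 f(b) = C1 + 3*b^4/4 - 2*b^3/3 - b^2 + 4*b - sqrt(3)*cos(b)


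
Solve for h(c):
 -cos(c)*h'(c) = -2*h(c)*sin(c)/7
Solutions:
 h(c) = C1/cos(c)^(2/7)


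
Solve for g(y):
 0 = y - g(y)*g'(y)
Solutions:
 g(y) = -sqrt(C1 + y^2)
 g(y) = sqrt(C1 + y^2)


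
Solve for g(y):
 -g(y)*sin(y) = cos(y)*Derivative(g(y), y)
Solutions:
 g(y) = C1*cos(y)


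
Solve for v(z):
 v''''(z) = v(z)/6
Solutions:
 v(z) = C1*exp(-6^(3/4)*z/6) + C2*exp(6^(3/4)*z/6) + C3*sin(6^(3/4)*z/6) + C4*cos(6^(3/4)*z/6)


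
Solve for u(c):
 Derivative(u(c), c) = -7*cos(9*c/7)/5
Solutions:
 u(c) = C1 - 49*sin(9*c/7)/45


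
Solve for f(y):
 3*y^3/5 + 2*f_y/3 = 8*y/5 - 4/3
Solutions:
 f(y) = C1 - 9*y^4/40 + 6*y^2/5 - 2*y


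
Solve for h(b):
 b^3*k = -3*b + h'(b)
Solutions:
 h(b) = C1 + b^4*k/4 + 3*b^2/2


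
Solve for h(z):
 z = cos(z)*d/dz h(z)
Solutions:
 h(z) = C1 + Integral(z/cos(z), z)


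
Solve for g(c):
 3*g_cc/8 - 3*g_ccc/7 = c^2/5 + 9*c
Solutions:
 g(c) = C1 + C2*c + C3*exp(7*c/8) + 2*c^4/45 + 1324*c^3/315 + 10592*c^2/735


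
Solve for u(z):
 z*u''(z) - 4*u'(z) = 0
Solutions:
 u(z) = C1 + C2*z^5


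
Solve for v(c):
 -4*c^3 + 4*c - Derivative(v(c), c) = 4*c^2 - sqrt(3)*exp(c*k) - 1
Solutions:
 v(c) = C1 - c^4 - 4*c^3/3 + 2*c^2 + c + sqrt(3)*exp(c*k)/k


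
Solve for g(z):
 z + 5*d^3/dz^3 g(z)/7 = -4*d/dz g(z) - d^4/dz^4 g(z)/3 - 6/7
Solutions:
 g(z) = C1 + C2*exp(z*(-10 + 25/(14*sqrt(24234) + 2183)^(1/3) + (14*sqrt(24234) + 2183)^(1/3))/14)*sin(sqrt(3)*z*(-(14*sqrt(24234) + 2183)^(1/3) + 25/(14*sqrt(24234) + 2183)^(1/3))/14) + C3*exp(z*(-10 + 25/(14*sqrt(24234) + 2183)^(1/3) + (14*sqrt(24234) + 2183)^(1/3))/14)*cos(sqrt(3)*z*(-(14*sqrt(24234) + 2183)^(1/3) + 25/(14*sqrt(24234) + 2183)^(1/3))/14) + C4*exp(-z*(25/(14*sqrt(24234) + 2183)^(1/3) + 5 + (14*sqrt(24234) + 2183)^(1/3))/7) - z^2/8 - 3*z/14


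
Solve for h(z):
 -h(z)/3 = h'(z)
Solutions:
 h(z) = C1*exp(-z/3)


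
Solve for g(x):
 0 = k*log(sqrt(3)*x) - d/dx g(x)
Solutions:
 g(x) = C1 + k*x*log(x) - k*x + k*x*log(3)/2


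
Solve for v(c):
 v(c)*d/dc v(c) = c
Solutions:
 v(c) = -sqrt(C1 + c^2)
 v(c) = sqrt(C1 + c^2)


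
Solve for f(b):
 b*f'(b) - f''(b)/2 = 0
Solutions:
 f(b) = C1 + C2*erfi(b)


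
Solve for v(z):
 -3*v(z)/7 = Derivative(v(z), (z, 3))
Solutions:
 v(z) = C3*exp(-3^(1/3)*7^(2/3)*z/7) + (C1*sin(3^(5/6)*7^(2/3)*z/14) + C2*cos(3^(5/6)*7^(2/3)*z/14))*exp(3^(1/3)*7^(2/3)*z/14)


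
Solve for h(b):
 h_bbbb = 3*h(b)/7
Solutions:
 h(b) = C1*exp(-3^(1/4)*7^(3/4)*b/7) + C2*exp(3^(1/4)*7^(3/4)*b/7) + C3*sin(3^(1/4)*7^(3/4)*b/7) + C4*cos(3^(1/4)*7^(3/4)*b/7)


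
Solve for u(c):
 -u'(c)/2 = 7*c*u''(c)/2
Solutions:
 u(c) = C1 + C2*c^(6/7)


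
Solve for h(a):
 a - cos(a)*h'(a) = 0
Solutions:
 h(a) = C1 + Integral(a/cos(a), a)


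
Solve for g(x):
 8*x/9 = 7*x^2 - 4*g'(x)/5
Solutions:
 g(x) = C1 + 35*x^3/12 - 5*x^2/9


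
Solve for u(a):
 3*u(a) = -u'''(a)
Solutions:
 u(a) = C3*exp(-3^(1/3)*a) + (C1*sin(3^(5/6)*a/2) + C2*cos(3^(5/6)*a/2))*exp(3^(1/3)*a/2)


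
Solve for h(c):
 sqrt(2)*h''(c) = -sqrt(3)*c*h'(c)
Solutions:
 h(c) = C1 + C2*erf(6^(1/4)*c/2)


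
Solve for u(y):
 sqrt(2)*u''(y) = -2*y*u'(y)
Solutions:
 u(y) = C1 + C2*erf(2^(3/4)*y/2)


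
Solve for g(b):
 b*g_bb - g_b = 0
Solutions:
 g(b) = C1 + C2*b^2


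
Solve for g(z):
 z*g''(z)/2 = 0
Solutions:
 g(z) = C1 + C2*z


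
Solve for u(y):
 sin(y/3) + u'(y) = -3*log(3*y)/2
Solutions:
 u(y) = C1 - 3*y*log(y)/2 - 3*y*log(3)/2 + 3*y/2 + 3*cos(y/3)


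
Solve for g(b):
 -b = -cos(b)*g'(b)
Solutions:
 g(b) = C1 + Integral(b/cos(b), b)


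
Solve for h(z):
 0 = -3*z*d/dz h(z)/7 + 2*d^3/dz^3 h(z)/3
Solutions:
 h(z) = C1 + Integral(C2*airyai(42^(2/3)*z/14) + C3*airybi(42^(2/3)*z/14), z)


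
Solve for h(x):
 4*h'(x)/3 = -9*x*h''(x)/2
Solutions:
 h(x) = C1 + C2*x^(19/27)


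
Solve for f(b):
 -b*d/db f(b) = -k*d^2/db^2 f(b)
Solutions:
 f(b) = C1 + C2*erf(sqrt(2)*b*sqrt(-1/k)/2)/sqrt(-1/k)


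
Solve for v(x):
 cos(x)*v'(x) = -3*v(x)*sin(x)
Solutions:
 v(x) = C1*cos(x)^3


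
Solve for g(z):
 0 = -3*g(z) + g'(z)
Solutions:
 g(z) = C1*exp(3*z)


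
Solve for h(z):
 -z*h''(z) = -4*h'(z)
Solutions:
 h(z) = C1 + C2*z^5


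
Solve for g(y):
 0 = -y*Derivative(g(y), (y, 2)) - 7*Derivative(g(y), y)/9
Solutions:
 g(y) = C1 + C2*y^(2/9)


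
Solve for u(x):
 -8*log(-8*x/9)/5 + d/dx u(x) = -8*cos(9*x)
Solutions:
 u(x) = C1 + 8*x*log(-x)/5 - 4*x*log(3) - 8*x/5 + 4*x*log(6)/5 + 4*x*log(2) - 8*sin(9*x)/9


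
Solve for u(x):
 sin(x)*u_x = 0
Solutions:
 u(x) = C1


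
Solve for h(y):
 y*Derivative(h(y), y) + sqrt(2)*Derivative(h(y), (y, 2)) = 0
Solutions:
 h(y) = C1 + C2*erf(2^(1/4)*y/2)


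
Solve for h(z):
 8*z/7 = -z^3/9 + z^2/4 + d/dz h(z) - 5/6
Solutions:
 h(z) = C1 + z^4/36 - z^3/12 + 4*z^2/7 + 5*z/6


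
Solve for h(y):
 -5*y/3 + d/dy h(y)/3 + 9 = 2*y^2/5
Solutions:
 h(y) = C1 + 2*y^3/5 + 5*y^2/2 - 27*y


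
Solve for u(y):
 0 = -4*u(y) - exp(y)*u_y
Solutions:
 u(y) = C1*exp(4*exp(-y))


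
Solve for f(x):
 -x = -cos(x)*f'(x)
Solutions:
 f(x) = C1 + Integral(x/cos(x), x)


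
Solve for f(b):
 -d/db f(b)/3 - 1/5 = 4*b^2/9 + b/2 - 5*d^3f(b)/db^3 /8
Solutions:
 f(b) = C1 + C2*exp(-2*sqrt(30)*b/15) + C3*exp(2*sqrt(30)*b/15) - 4*b^3/9 - 3*b^2/4 - 28*b/5


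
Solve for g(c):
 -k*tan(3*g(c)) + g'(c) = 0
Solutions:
 g(c) = -asin(C1*exp(3*c*k))/3 + pi/3
 g(c) = asin(C1*exp(3*c*k))/3


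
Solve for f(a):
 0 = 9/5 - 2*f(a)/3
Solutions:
 f(a) = 27/10


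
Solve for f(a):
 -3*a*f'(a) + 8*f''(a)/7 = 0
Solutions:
 f(a) = C1 + C2*erfi(sqrt(21)*a/4)


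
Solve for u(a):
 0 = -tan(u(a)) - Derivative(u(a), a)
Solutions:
 u(a) = pi - asin(C1*exp(-a))
 u(a) = asin(C1*exp(-a))


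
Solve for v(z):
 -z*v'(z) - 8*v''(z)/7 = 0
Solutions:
 v(z) = C1 + C2*erf(sqrt(7)*z/4)


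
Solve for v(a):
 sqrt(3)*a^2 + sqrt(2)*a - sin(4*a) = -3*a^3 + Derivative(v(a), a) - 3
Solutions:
 v(a) = C1 + 3*a^4/4 + sqrt(3)*a^3/3 + sqrt(2)*a^2/2 + 3*a + cos(4*a)/4


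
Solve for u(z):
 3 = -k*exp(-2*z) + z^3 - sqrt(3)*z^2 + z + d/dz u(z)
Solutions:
 u(z) = C1 - k*exp(-2*z)/2 - z^4/4 + sqrt(3)*z^3/3 - z^2/2 + 3*z


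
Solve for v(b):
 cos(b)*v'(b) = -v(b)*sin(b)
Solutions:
 v(b) = C1*cos(b)


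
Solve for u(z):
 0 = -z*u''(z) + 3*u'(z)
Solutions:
 u(z) = C1 + C2*z^4


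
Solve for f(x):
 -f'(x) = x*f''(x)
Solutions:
 f(x) = C1 + C2*log(x)


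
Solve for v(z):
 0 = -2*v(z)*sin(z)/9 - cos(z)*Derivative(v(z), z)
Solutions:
 v(z) = C1*cos(z)^(2/9)


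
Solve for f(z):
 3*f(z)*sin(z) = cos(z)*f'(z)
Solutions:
 f(z) = C1/cos(z)^3


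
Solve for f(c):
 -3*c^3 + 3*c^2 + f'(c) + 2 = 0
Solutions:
 f(c) = C1 + 3*c^4/4 - c^3 - 2*c


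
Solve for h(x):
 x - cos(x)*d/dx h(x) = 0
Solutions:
 h(x) = C1 + Integral(x/cos(x), x)


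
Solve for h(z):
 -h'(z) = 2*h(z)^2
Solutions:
 h(z) = 1/(C1 + 2*z)


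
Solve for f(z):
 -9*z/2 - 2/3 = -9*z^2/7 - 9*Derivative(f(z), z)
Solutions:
 f(z) = C1 - z^3/21 + z^2/4 + 2*z/27


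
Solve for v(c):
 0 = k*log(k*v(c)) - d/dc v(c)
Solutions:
 li(k*v(c))/k = C1 + c*k


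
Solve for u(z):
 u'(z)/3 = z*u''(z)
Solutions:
 u(z) = C1 + C2*z^(4/3)


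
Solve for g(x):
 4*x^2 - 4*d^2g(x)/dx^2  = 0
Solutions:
 g(x) = C1 + C2*x + x^4/12


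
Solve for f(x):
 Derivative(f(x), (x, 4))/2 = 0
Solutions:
 f(x) = C1 + C2*x + C3*x^2 + C4*x^3


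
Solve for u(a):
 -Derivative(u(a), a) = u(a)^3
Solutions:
 u(a) = -sqrt(2)*sqrt(-1/(C1 - a))/2
 u(a) = sqrt(2)*sqrt(-1/(C1 - a))/2


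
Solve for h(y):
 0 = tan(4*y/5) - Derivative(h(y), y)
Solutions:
 h(y) = C1 - 5*log(cos(4*y/5))/4


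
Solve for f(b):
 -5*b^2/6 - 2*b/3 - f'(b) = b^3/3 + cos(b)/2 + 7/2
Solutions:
 f(b) = C1 - b^4/12 - 5*b^3/18 - b^2/3 - 7*b/2 - sin(b)/2


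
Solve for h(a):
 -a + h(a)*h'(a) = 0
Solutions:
 h(a) = -sqrt(C1 + a^2)
 h(a) = sqrt(C1 + a^2)


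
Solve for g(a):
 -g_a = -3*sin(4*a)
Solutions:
 g(a) = C1 - 3*cos(4*a)/4


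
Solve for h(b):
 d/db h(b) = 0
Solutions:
 h(b) = C1


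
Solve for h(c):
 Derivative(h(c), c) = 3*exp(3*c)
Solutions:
 h(c) = C1 + exp(3*c)


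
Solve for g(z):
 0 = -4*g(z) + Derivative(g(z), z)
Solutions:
 g(z) = C1*exp(4*z)


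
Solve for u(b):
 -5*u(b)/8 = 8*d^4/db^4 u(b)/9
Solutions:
 u(b) = (C1*sin(sqrt(3)*5^(1/4)*b/4) + C2*cos(sqrt(3)*5^(1/4)*b/4))*exp(-sqrt(3)*5^(1/4)*b/4) + (C3*sin(sqrt(3)*5^(1/4)*b/4) + C4*cos(sqrt(3)*5^(1/4)*b/4))*exp(sqrt(3)*5^(1/4)*b/4)


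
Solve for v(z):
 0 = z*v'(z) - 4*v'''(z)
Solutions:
 v(z) = C1 + Integral(C2*airyai(2^(1/3)*z/2) + C3*airybi(2^(1/3)*z/2), z)


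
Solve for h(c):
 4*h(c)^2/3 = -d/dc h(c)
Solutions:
 h(c) = 3/(C1 + 4*c)


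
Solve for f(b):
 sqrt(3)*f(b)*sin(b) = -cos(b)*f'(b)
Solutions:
 f(b) = C1*cos(b)^(sqrt(3))


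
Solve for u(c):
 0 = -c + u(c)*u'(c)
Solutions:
 u(c) = -sqrt(C1 + c^2)
 u(c) = sqrt(C1 + c^2)


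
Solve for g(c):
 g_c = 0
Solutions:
 g(c) = C1


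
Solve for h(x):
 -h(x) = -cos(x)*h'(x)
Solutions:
 h(x) = C1*sqrt(sin(x) + 1)/sqrt(sin(x) - 1)


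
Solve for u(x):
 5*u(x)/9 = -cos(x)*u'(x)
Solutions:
 u(x) = C1*(sin(x) - 1)^(5/18)/(sin(x) + 1)^(5/18)


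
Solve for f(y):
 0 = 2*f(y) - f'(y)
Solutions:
 f(y) = C1*exp(2*y)


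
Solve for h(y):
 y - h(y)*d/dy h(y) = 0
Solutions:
 h(y) = -sqrt(C1 + y^2)
 h(y) = sqrt(C1 + y^2)


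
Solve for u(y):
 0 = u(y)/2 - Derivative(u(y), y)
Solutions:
 u(y) = C1*exp(y/2)


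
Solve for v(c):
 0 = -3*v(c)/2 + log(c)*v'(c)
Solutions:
 v(c) = C1*exp(3*li(c)/2)


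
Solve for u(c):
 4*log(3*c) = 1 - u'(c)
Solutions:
 u(c) = C1 - 4*c*log(c) - c*log(81) + 5*c


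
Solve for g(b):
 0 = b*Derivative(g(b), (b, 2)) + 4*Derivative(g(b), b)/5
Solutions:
 g(b) = C1 + C2*b^(1/5)


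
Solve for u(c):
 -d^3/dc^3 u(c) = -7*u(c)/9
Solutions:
 u(c) = C3*exp(21^(1/3)*c/3) + (C1*sin(3^(5/6)*7^(1/3)*c/6) + C2*cos(3^(5/6)*7^(1/3)*c/6))*exp(-21^(1/3)*c/6)


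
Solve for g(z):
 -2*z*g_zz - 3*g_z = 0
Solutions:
 g(z) = C1 + C2/sqrt(z)


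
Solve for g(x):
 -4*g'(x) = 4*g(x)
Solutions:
 g(x) = C1*exp(-x)


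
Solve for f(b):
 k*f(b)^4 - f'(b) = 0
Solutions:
 f(b) = (-1/(C1 + 3*b*k))^(1/3)
 f(b) = (-1/(C1 + b*k))^(1/3)*(-3^(2/3) - 3*3^(1/6)*I)/6
 f(b) = (-1/(C1 + b*k))^(1/3)*(-3^(2/3) + 3*3^(1/6)*I)/6


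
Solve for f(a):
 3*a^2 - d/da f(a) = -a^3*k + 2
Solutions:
 f(a) = C1 + a^4*k/4 + a^3 - 2*a


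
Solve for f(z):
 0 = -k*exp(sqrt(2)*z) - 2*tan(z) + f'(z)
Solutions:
 f(z) = C1 + sqrt(2)*k*exp(sqrt(2)*z)/2 - 2*log(cos(z))


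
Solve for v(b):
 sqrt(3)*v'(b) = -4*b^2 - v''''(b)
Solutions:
 v(b) = C1 + C4*exp(-3^(1/6)*b) - 4*sqrt(3)*b^3/9 + (C2*sin(3^(2/3)*b/2) + C3*cos(3^(2/3)*b/2))*exp(3^(1/6)*b/2)


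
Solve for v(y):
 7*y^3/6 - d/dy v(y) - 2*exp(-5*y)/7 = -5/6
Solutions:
 v(y) = C1 + 7*y^4/24 + 5*y/6 + 2*exp(-5*y)/35


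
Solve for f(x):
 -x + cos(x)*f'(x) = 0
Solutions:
 f(x) = C1 + Integral(x/cos(x), x)


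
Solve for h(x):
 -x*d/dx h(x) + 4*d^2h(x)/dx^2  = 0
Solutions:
 h(x) = C1 + C2*erfi(sqrt(2)*x/4)


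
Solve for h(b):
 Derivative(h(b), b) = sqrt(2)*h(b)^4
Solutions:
 h(b) = (-1/(C1 + 3*sqrt(2)*b))^(1/3)
 h(b) = (-1/(C1 + sqrt(2)*b))^(1/3)*(-3^(2/3) - 3*3^(1/6)*I)/6
 h(b) = (-1/(C1 + sqrt(2)*b))^(1/3)*(-3^(2/3) + 3*3^(1/6)*I)/6


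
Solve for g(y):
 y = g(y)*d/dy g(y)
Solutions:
 g(y) = -sqrt(C1 + y^2)
 g(y) = sqrt(C1 + y^2)


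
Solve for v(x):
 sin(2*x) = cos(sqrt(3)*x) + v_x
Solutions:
 v(x) = C1 - sqrt(3)*sin(sqrt(3)*x)/3 - cos(2*x)/2


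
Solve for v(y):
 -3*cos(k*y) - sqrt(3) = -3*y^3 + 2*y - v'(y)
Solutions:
 v(y) = C1 - 3*y^4/4 + y^2 + sqrt(3)*y + 3*sin(k*y)/k


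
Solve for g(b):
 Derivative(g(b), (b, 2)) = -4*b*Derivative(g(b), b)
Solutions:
 g(b) = C1 + C2*erf(sqrt(2)*b)


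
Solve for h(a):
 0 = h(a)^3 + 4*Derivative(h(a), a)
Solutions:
 h(a) = -sqrt(2)*sqrt(-1/(C1 - a))
 h(a) = sqrt(2)*sqrt(-1/(C1 - a))


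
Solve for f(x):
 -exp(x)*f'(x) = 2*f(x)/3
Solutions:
 f(x) = C1*exp(2*exp(-x)/3)


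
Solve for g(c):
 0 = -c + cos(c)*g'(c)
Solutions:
 g(c) = C1 + Integral(c/cos(c), c)


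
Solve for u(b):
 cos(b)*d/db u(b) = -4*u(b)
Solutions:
 u(b) = C1*(sin(b)^2 - 2*sin(b) + 1)/(sin(b)^2 + 2*sin(b) + 1)


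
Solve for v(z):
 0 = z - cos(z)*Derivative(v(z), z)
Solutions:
 v(z) = C1 + Integral(z/cos(z), z)


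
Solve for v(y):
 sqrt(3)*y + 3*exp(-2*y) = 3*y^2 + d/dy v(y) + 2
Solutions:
 v(y) = C1 - y^3 + sqrt(3)*y^2/2 - 2*y - 3*exp(-2*y)/2


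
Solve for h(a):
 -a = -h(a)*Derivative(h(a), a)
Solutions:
 h(a) = -sqrt(C1 + a^2)
 h(a) = sqrt(C1 + a^2)


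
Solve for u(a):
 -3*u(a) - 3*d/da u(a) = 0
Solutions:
 u(a) = C1*exp(-a)


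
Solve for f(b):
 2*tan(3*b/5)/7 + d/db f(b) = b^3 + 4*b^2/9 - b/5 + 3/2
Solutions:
 f(b) = C1 + b^4/4 + 4*b^3/27 - b^2/10 + 3*b/2 + 10*log(cos(3*b/5))/21


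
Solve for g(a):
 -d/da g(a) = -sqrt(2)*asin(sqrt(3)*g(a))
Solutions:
 Integral(1/asin(sqrt(3)*_y), (_y, g(a))) = C1 + sqrt(2)*a


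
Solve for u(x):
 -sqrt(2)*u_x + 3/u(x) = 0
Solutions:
 u(x) = -sqrt(C1 + 3*sqrt(2)*x)
 u(x) = sqrt(C1 + 3*sqrt(2)*x)


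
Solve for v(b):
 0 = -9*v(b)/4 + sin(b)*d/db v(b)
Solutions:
 v(b) = C1*(cos(b) - 1)^(9/8)/(cos(b) + 1)^(9/8)


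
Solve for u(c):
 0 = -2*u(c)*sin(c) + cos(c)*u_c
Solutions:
 u(c) = C1/cos(c)^2


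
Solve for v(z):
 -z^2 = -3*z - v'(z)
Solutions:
 v(z) = C1 + z^3/3 - 3*z^2/2


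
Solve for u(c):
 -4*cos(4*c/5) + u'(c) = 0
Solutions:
 u(c) = C1 + 5*sin(4*c/5)


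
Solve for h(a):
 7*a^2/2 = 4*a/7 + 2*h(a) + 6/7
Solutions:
 h(a) = 7*a^2/4 - 2*a/7 - 3/7


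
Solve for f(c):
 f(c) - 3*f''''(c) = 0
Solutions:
 f(c) = C1*exp(-3^(3/4)*c/3) + C2*exp(3^(3/4)*c/3) + C3*sin(3^(3/4)*c/3) + C4*cos(3^(3/4)*c/3)


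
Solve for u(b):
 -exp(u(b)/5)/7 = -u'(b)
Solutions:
 u(b) = 5*log(-1/(C1 + b)) + 5*log(35)


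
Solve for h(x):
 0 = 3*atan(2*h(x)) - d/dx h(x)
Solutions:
 Integral(1/atan(2*_y), (_y, h(x))) = C1 + 3*x


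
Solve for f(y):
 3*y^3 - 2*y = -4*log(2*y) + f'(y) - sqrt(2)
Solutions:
 f(y) = C1 + 3*y^4/4 - y^2 + 4*y*log(y) - 4*y + sqrt(2)*y + y*log(16)


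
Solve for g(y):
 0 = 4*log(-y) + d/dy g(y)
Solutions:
 g(y) = C1 - 4*y*log(-y) + 4*y


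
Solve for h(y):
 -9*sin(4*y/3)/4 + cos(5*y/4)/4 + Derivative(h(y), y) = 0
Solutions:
 h(y) = C1 - sin(5*y/4)/5 - 27*cos(4*y/3)/16


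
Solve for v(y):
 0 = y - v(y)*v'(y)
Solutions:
 v(y) = -sqrt(C1 + y^2)
 v(y) = sqrt(C1 + y^2)


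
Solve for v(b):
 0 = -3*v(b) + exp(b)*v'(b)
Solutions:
 v(b) = C1*exp(-3*exp(-b))


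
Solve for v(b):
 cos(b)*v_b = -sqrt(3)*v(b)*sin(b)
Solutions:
 v(b) = C1*cos(b)^(sqrt(3))


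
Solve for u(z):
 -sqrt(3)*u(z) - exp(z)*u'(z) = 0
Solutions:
 u(z) = C1*exp(sqrt(3)*exp(-z))


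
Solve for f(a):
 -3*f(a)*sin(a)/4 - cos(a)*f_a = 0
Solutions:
 f(a) = C1*cos(a)^(3/4)


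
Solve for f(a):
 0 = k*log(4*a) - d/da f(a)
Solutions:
 f(a) = C1 + a*k*log(a) - a*k + a*k*log(4)


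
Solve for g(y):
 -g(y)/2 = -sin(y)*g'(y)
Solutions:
 g(y) = C1*(cos(y) - 1)^(1/4)/(cos(y) + 1)^(1/4)


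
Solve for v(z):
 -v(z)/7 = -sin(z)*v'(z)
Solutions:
 v(z) = C1*(cos(z) - 1)^(1/14)/(cos(z) + 1)^(1/14)


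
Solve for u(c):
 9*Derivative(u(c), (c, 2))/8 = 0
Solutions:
 u(c) = C1 + C2*c


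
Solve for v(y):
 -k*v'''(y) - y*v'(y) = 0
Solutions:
 v(y) = C1 + Integral(C2*airyai(y*(-1/k)^(1/3)) + C3*airybi(y*(-1/k)^(1/3)), y)


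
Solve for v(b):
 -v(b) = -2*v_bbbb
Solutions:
 v(b) = C1*exp(-2^(3/4)*b/2) + C2*exp(2^(3/4)*b/2) + C3*sin(2^(3/4)*b/2) + C4*cos(2^(3/4)*b/2)


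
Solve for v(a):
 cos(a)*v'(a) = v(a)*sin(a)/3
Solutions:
 v(a) = C1/cos(a)^(1/3)


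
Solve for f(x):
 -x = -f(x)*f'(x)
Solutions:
 f(x) = -sqrt(C1 + x^2)
 f(x) = sqrt(C1 + x^2)


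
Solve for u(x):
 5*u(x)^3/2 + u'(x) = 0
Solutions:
 u(x) = -sqrt(-1/(C1 - 5*x))
 u(x) = sqrt(-1/(C1 - 5*x))


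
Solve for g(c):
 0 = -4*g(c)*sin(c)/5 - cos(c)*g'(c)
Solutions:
 g(c) = C1*cos(c)^(4/5)


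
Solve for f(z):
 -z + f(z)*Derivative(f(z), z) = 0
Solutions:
 f(z) = -sqrt(C1 + z^2)
 f(z) = sqrt(C1 + z^2)


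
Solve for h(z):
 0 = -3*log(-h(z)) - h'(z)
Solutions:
 -li(-h(z)) = C1 - 3*z


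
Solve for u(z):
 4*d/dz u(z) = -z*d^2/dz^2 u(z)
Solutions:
 u(z) = C1 + C2/z^3


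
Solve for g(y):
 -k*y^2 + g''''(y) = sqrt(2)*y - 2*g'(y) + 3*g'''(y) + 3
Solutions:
 g(y) = C1 + k*y^3/6 + 3*k*y/2 + sqrt(2)*y^2/4 + 3*y/2 + (C2 + C3*exp(-sqrt(3)*y) + C4*exp(sqrt(3)*y))*exp(y)


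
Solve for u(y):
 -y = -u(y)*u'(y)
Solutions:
 u(y) = -sqrt(C1 + y^2)
 u(y) = sqrt(C1 + y^2)


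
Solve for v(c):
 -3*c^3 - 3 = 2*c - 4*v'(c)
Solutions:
 v(c) = C1 + 3*c^4/16 + c^2/4 + 3*c/4


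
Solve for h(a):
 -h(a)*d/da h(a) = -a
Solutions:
 h(a) = -sqrt(C1 + a^2)
 h(a) = sqrt(C1 + a^2)


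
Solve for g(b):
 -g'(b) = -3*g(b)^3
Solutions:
 g(b) = -sqrt(2)*sqrt(-1/(C1 + 3*b))/2
 g(b) = sqrt(2)*sqrt(-1/(C1 + 3*b))/2


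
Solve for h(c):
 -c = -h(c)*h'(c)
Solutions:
 h(c) = -sqrt(C1 + c^2)
 h(c) = sqrt(C1 + c^2)


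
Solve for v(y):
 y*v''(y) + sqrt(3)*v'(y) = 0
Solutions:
 v(y) = C1 + C2*y^(1 - sqrt(3))


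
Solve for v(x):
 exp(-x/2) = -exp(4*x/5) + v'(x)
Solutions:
 v(x) = C1 + 5*exp(4*x/5)/4 - 2*exp(-x/2)


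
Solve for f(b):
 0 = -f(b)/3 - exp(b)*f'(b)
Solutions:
 f(b) = C1*exp(exp(-b)/3)


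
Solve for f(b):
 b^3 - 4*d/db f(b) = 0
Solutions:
 f(b) = C1 + b^4/16


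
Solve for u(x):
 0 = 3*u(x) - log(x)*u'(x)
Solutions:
 u(x) = C1*exp(3*li(x))


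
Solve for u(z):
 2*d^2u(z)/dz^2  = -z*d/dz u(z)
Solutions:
 u(z) = C1 + C2*erf(z/2)


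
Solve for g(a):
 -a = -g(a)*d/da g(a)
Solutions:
 g(a) = -sqrt(C1 + a^2)
 g(a) = sqrt(C1 + a^2)


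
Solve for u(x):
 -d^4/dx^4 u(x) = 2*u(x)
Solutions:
 u(x) = (C1*sin(2^(3/4)*x/2) + C2*cos(2^(3/4)*x/2))*exp(-2^(3/4)*x/2) + (C3*sin(2^(3/4)*x/2) + C4*cos(2^(3/4)*x/2))*exp(2^(3/4)*x/2)


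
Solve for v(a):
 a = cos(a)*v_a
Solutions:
 v(a) = C1 + Integral(a/cos(a), a)


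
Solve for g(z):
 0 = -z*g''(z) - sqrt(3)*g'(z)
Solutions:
 g(z) = C1 + C2*z^(1 - sqrt(3))


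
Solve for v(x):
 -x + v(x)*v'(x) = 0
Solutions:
 v(x) = -sqrt(C1 + x^2)
 v(x) = sqrt(C1 + x^2)


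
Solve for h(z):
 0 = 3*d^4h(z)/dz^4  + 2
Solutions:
 h(z) = C1 + C2*z + C3*z^2 + C4*z^3 - z^4/36


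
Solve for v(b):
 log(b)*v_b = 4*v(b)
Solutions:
 v(b) = C1*exp(4*li(b))


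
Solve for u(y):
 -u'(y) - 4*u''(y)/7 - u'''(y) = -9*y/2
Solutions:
 u(y) = C1 + 9*y^2/4 - 18*y/7 + (C2*sin(3*sqrt(5)*y/7) + C3*cos(3*sqrt(5)*y/7))*exp(-2*y/7)


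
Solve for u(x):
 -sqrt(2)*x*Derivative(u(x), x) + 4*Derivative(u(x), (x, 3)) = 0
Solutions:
 u(x) = C1 + Integral(C2*airyai(sqrt(2)*x/2) + C3*airybi(sqrt(2)*x/2), x)


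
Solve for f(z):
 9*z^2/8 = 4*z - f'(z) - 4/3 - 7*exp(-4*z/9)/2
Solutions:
 f(z) = C1 - 3*z^3/8 + 2*z^2 - 4*z/3 + 63*exp(-4*z/9)/8


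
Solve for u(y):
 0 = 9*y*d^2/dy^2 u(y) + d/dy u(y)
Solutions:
 u(y) = C1 + C2*y^(8/9)


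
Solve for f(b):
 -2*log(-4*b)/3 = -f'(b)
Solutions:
 f(b) = C1 + 2*b*log(-b)/3 + 2*b*(-1 + 2*log(2))/3


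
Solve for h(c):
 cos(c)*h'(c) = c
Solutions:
 h(c) = C1 + Integral(c/cos(c), c)


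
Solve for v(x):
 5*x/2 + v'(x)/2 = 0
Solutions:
 v(x) = C1 - 5*x^2/2


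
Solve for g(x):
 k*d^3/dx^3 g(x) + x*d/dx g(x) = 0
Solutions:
 g(x) = C1 + Integral(C2*airyai(x*(-1/k)^(1/3)) + C3*airybi(x*(-1/k)^(1/3)), x)


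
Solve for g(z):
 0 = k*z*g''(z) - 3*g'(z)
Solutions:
 g(z) = C1 + z^(((re(k) + 3)*re(k) + im(k)^2)/(re(k)^2 + im(k)^2))*(C2*sin(3*log(z)*Abs(im(k))/(re(k)^2 + im(k)^2)) + C3*cos(3*log(z)*im(k)/(re(k)^2 + im(k)^2)))


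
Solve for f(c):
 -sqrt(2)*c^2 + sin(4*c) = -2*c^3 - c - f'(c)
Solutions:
 f(c) = C1 - c^4/2 + sqrt(2)*c^3/3 - c^2/2 + cos(4*c)/4


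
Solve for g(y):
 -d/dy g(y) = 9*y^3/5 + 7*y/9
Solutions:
 g(y) = C1 - 9*y^4/20 - 7*y^2/18


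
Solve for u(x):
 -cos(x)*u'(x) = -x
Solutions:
 u(x) = C1 + Integral(x/cos(x), x)


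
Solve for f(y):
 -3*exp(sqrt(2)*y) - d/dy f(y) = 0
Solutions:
 f(y) = C1 - 3*sqrt(2)*exp(sqrt(2)*y)/2


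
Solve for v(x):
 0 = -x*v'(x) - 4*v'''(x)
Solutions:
 v(x) = C1 + Integral(C2*airyai(-2^(1/3)*x/2) + C3*airybi(-2^(1/3)*x/2), x)


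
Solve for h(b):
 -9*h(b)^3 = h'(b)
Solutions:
 h(b) = -sqrt(2)*sqrt(-1/(C1 - 9*b))/2
 h(b) = sqrt(2)*sqrt(-1/(C1 - 9*b))/2


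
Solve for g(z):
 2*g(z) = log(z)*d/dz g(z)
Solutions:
 g(z) = C1*exp(2*li(z))


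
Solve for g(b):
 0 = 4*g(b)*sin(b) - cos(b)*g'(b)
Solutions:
 g(b) = C1/cos(b)^4


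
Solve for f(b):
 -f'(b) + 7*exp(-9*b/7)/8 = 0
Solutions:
 f(b) = C1 - 49*exp(-9*b/7)/72


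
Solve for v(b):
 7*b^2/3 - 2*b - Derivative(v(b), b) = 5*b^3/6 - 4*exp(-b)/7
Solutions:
 v(b) = C1 - 5*b^4/24 + 7*b^3/9 - b^2 - 4*exp(-b)/7


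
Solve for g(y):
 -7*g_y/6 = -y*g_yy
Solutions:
 g(y) = C1 + C2*y^(13/6)


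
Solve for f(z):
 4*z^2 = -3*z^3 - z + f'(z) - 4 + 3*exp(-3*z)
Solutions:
 f(z) = C1 + 3*z^4/4 + 4*z^3/3 + z^2/2 + 4*z + exp(-3*z)


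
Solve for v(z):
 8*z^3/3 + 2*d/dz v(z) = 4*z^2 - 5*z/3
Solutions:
 v(z) = C1 - z^4/3 + 2*z^3/3 - 5*z^2/12


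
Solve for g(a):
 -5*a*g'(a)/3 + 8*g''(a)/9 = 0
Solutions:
 g(a) = C1 + C2*erfi(sqrt(15)*a/4)


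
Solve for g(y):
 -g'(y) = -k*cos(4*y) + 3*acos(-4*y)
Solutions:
 g(y) = C1 + k*sin(4*y)/4 - 3*y*acos(-4*y) - 3*sqrt(1 - 16*y^2)/4


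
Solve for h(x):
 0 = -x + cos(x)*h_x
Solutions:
 h(x) = C1 + Integral(x/cos(x), x)


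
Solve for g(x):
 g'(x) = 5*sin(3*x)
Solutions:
 g(x) = C1 - 5*cos(3*x)/3


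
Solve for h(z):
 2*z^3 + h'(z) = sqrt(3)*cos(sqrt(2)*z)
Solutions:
 h(z) = C1 - z^4/2 + sqrt(6)*sin(sqrt(2)*z)/2


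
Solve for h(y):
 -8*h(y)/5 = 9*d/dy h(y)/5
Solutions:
 h(y) = C1*exp(-8*y/9)


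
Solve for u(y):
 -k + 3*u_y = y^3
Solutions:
 u(y) = C1 + k*y/3 + y^4/12


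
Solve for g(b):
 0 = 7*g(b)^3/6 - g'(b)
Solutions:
 g(b) = -sqrt(3)*sqrt(-1/(C1 + 7*b))
 g(b) = sqrt(3)*sqrt(-1/(C1 + 7*b))


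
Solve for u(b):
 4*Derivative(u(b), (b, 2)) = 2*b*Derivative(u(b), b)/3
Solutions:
 u(b) = C1 + C2*erfi(sqrt(3)*b/6)


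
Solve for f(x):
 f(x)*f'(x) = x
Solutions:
 f(x) = -sqrt(C1 + x^2)
 f(x) = sqrt(C1 + x^2)


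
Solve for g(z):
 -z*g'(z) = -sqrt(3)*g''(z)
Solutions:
 g(z) = C1 + C2*erfi(sqrt(2)*3^(3/4)*z/6)


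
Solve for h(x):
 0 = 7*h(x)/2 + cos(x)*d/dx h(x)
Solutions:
 h(x) = C1*(sin(x) - 1)^(7/4)/(sin(x) + 1)^(7/4)


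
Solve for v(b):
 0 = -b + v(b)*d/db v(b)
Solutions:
 v(b) = -sqrt(C1 + b^2)
 v(b) = sqrt(C1 + b^2)


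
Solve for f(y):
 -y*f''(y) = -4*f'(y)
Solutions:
 f(y) = C1 + C2*y^5


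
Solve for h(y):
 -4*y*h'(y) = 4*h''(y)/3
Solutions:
 h(y) = C1 + C2*erf(sqrt(6)*y/2)


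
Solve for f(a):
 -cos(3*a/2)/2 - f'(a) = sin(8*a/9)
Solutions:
 f(a) = C1 - sin(3*a/2)/3 + 9*cos(8*a/9)/8


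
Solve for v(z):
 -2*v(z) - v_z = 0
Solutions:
 v(z) = C1*exp(-2*z)


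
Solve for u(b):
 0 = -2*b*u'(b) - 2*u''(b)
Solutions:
 u(b) = C1 + C2*erf(sqrt(2)*b/2)


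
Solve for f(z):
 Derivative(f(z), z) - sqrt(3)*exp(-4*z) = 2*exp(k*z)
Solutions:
 f(z) = C1 - sqrt(3)*exp(-4*z)/4 + 2*exp(k*z)/k


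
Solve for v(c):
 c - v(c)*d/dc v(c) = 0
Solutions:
 v(c) = -sqrt(C1 + c^2)
 v(c) = sqrt(C1 + c^2)


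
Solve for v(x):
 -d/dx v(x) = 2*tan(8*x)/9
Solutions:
 v(x) = C1 + log(cos(8*x))/36


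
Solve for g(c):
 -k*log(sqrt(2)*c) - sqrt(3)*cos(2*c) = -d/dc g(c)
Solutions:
 g(c) = C1 + c*k*(log(c) - 1) + c*k*log(2)/2 + sqrt(3)*sin(2*c)/2


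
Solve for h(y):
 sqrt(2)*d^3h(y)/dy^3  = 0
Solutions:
 h(y) = C1 + C2*y + C3*y^2


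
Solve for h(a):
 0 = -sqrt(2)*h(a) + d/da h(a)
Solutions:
 h(a) = C1*exp(sqrt(2)*a)


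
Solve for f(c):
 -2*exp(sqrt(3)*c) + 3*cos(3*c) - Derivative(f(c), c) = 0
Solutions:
 f(c) = C1 - 2*sqrt(3)*exp(sqrt(3)*c)/3 + sin(3*c)


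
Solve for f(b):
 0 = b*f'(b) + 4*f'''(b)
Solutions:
 f(b) = C1 + Integral(C2*airyai(-2^(1/3)*b/2) + C3*airybi(-2^(1/3)*b/2), b)


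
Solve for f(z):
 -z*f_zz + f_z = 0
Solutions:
 f(z) = C1 + C2*z^2


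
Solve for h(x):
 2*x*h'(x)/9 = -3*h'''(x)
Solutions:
 h(x) = C1 + Integral(C2*airyai(-2^(1/3)*x/3) + C3*airybi(-2^(1/3)*x/3), x)


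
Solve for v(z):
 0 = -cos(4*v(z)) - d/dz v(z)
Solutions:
 v(z) = -asin((C1 + exp(8*z))/(C1 - exp(8*z)))/4 + pi/4
 v(z) = asin((C1 + exp(8*z))/(C1 - exp(8*z)))/4


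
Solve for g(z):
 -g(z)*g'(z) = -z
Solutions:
 g(z) = -sqrt(C1 + z^2)
 g(z) = sqrt(C1 + z^2)


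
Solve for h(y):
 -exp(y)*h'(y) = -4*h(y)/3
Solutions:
 h(y) = C1*exp(-4*exp(-y)/3)


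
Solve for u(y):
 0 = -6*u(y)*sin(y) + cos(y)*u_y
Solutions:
 u(y) = C1/cos(y)^6


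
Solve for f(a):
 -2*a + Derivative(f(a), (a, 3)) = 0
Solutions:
 f(a) = C1 + C2*a + C3*a^2 + a^4/12


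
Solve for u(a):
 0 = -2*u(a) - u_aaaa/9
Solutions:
 u(a) = (C1*sin(2^(3/4)*sqrt(3)*a/2) + C2*cos(2^(3/4)*sqrt(3)*a/2))*exp(-2^(3/4)*sqrt(3)*a/2) + (C3*sin(2^(3/4)*sqrt(3)*a/2) + C4*cos(2^(3/4)*sqrt(3)*a/2))*exp(2^(3/4)*sqrt(3)*a/2)


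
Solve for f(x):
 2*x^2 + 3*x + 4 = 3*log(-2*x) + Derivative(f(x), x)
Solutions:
 f(x) = C1 + 2*x^3/3 + 3*x^2/2 - 3*x*log(-x) + x*(7 - 3*log(2))
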